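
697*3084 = 2149548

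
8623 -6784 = 1839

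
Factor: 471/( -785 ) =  - 3/5=- 3^1*5^(-1 ) 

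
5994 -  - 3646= 9640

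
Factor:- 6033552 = - 2^4*3^1 * 7^1*17957^1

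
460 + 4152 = 4612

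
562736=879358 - 316622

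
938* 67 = 62846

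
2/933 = 2/933 = 0.00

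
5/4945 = 1/989 = 0.00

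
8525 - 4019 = 4506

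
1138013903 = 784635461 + 353378442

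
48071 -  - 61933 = 110004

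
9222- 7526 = 1696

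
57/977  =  57/977=0.06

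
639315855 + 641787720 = 1281103575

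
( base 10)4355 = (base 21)9I8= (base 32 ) 483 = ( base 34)3q3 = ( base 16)1103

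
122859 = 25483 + 97376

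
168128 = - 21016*( - 8) 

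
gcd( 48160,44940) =140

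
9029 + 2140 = 11169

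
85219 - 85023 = 196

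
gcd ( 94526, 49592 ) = 2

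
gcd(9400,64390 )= 470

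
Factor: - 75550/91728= - 37775/45864 = - 2^( - 3) * 3^(-2)*5^2*7^( - 2 ) *13^( -1 )*1511^1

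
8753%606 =269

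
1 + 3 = 4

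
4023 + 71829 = 75852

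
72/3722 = 36/1861  =  0.02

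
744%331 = 82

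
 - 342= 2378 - 2720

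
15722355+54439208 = 70161563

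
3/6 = 1/2 = 0.50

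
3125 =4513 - 1388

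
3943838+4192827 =8136665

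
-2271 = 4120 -6391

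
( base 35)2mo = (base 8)6254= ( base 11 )248A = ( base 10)3244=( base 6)23004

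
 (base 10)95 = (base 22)47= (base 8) 137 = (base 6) 235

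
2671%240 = 31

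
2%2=0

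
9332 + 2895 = 12227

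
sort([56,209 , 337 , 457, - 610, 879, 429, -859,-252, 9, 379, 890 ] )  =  [ - 859, - 610, - 252,9, 56,  209, 337, 379, 429, 457,879,890]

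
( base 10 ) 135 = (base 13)a5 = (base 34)3X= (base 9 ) 160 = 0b10000111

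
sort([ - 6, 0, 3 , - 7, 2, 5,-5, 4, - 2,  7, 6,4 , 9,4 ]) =[ - 7, - 6, - 5, - 2,0, 2, 3, 4, 4,4, 5 , 6 , 7,9]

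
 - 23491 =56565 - 80056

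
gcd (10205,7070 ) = 5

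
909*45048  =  40948632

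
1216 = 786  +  430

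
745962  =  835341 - 89379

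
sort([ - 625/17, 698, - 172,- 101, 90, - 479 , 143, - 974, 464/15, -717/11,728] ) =[ - 974,-479, - 172,-101, - 717/11,-625/17,464/15, 90, 143, 698,  728] 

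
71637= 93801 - 22164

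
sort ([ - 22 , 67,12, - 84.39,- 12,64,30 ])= [  -  84.39, - 22,-12,12,30, 64, 67]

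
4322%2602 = 1720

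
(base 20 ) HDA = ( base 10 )7070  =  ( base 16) 1B9E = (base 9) 10625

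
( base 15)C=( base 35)C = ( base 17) C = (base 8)14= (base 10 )12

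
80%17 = 12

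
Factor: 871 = 13^1*67^1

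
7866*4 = 31464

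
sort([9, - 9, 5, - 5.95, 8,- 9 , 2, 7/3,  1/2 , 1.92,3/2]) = [ - 9, - 9, - 5.95 , 1/2,3/2 , 1.92, 2,7/3, 5  ,  8, 9]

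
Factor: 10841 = 37^1  *293^1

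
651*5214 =3394314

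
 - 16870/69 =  - 16870/69  =  - 244.49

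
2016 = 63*32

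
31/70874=31/70874  =  0.00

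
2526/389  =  2526/389 =6.49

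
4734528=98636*48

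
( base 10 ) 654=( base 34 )J8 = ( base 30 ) lo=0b1010001110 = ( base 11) 545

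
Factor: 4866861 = 3^1 * 1622287^1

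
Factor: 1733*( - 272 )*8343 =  - 2^4 * 3^4*17^1*103^1*1733^1 = - 3932689968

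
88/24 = 3 + 2/3 = 3.67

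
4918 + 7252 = 12170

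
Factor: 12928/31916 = 2^5*79^ ( - 1) = 32/79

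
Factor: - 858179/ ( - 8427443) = 7^1*31^ (  -  1 )*122597^1*271853^( -1)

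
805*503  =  404915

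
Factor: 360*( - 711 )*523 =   -  133867080  =  - 2^3  *  3^4*5^1*79^1*523^1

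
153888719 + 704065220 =857953939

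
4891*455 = 2225405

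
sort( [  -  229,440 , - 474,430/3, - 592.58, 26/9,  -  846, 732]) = [ - 846, - 592.58, - 474, - 229,26/9,430/3,  440,732] 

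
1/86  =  1/86 = 0.01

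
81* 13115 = 1062315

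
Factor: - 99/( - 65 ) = 3^2*5^( - 1 )*11^1*13^( - 1 )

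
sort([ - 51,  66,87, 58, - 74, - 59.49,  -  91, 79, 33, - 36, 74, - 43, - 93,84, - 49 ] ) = [  -  93, - 91,  -  74, - 59.49,-51,-49,- 43,  -  36,33 , 58,66, 74,79  ,  84,87] 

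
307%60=7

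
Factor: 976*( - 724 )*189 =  - 2^6*3^3*7^1*61^1*181^1 = -133551936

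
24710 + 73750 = 98460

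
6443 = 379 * 17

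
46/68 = 23/34 = 0.68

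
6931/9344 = 6931/9344= 0.74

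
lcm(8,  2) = 8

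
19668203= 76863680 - 57195477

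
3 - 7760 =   -  7757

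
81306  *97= 7886682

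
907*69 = 62583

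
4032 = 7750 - 3718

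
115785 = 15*7719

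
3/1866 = 1/622 = 0.00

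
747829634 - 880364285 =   -  132534651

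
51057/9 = 5673 = 5673.00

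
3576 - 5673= - 2097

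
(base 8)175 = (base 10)125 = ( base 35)3K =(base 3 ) 11122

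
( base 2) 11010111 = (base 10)215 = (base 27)7q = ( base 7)425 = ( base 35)65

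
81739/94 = 869 + 53/94=869.56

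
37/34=1 + 3/34 = 1.09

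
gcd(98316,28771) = 1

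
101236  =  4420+96816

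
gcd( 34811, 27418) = 1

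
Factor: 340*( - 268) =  - 91120 = - 2^4*  5^1*17^1*67^1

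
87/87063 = 29/29021=0.00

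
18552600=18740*990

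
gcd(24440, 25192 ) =376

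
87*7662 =666594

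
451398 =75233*6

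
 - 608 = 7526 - 8134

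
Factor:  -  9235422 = -2^1*3^2*7^2*37^1*283^1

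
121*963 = 116523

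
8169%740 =29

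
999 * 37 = 36963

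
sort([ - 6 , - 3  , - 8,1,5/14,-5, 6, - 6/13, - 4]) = [ - 8, - 6, - 5,  -  4, - 3, - 6/13,  5/14, 1,6]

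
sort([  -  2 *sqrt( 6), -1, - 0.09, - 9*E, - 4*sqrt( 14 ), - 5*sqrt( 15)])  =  [-9*E, - 5*sqrt( 15),  -  4*sqrt(14), - 2*sqrt( 6) ,-1,-0.09]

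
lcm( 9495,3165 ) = 9495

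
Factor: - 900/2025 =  - 2^2*3^( - 2) = - 4/9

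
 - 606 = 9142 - 9748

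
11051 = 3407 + 7644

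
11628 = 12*969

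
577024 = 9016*64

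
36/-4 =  - 9/1= -9.00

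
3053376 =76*40176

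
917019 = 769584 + 147435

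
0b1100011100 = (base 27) 12d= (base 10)796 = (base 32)OS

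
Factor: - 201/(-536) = 2^( - 3)*3^1 = 3/8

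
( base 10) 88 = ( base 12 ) 74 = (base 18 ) 4G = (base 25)3d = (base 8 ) 130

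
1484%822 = 662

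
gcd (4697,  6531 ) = 7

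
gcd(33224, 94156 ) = 4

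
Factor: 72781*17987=73^1*997^1*17987^1 = 1309111847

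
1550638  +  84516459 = 86067097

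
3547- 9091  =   - 5544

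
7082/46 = 3541/23  =  153.96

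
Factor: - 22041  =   - 3^2 *31^1 * 79^1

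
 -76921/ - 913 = 84 + 229/913 = 84.25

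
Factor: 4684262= 2^1 * 11^1 * 149^1*1429^1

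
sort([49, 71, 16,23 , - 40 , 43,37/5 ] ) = [-40,37/5, 16, 23, 43, 49, 71 ]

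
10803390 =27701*390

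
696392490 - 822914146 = - 126521656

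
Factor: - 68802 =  - 2^1*3^1*11467^1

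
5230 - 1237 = 3993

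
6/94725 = 2/31575 = 0.00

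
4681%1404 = 469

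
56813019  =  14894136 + 41918883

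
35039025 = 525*66741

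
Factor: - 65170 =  - 2^1*5^1*7^3 * 19^1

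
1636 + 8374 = 10010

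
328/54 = 164/27 = 6.07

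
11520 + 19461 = 30981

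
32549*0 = 0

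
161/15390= 161/15390 = 0.01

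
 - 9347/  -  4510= 9347/4510 = 2.07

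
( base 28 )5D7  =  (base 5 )114131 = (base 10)4291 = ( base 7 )15340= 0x10c3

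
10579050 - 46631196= - 36052146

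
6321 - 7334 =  - 1013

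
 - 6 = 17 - 23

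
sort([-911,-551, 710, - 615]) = [  -  911,-615, - 551,710 ]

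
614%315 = 299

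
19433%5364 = 3341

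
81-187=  - 106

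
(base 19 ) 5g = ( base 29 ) 3o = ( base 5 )421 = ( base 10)111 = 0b1101111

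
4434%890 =874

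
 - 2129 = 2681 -4810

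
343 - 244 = 99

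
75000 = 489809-414809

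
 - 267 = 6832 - 7099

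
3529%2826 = 703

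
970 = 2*485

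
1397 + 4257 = 5654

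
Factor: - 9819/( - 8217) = 1091/913=11^( - 1)*83^( - 1)* 1091^1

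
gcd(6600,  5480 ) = 40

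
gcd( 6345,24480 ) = 45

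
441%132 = 45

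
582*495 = 288090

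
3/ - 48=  - 1 + 15/16 = - 0.06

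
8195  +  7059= 15254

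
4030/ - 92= - 44+9/46 = -  43.80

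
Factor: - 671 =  -11^1* 61^1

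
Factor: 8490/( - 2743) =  - 2^1*3^1*5^1* 13^( - 1 )*211^( -1)*283^1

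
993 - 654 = 339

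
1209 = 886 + 323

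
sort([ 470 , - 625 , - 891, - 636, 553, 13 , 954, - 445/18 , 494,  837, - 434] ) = [ - 891,  -  636, - 625,  -  434, - 445/18, 13,470,  494, 553, 837, 954 ]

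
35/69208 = 35/69208  =  0.00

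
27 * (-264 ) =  - 7128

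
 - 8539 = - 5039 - 3500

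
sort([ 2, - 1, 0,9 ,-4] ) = [  -  4, - 1, 0, 2  ,  9] 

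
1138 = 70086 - 68948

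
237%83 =71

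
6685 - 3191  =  3494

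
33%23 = 10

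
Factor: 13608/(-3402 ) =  - 2^2 = - 4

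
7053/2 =3526 + 1/2 = 3526.50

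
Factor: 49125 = 3^1*5^3*131^1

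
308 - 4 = 304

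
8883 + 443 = 9326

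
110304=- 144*( - 766) 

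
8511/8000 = 8511/8000 = 1.06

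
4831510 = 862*5605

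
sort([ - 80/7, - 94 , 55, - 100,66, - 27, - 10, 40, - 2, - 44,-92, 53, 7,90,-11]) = [ -100, - 94, -92,- 44,-27, - 80/7, - 11, - 10,  -  2,7,40,53,55, 66, 90]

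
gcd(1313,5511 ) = 1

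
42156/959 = 42156/959 = 43.96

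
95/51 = 1 + 44/51  =  1.86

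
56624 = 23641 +32983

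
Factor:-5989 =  -53^1*113^1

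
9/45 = 1/5  =  0.20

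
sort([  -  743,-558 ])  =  [ - 743,-558]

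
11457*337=3861009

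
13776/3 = 4592 =4592.00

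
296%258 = 38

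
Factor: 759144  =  2^3 * 3^1*47^1*673^1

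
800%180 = 80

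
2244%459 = 408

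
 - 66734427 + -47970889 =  - 114705316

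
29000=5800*5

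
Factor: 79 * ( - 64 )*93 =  - 470208 = -  2^6 * 3^1 * 31^1 * 79^1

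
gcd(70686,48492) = 54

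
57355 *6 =344130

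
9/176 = 9/176 = 0.05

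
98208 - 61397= 36811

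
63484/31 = 2047 + 27/31 = 2047.87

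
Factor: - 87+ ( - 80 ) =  - 167 = - 167^1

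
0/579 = 0 = 0.00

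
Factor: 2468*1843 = 4548524 = 2^2 * 19^1*97^1*617^1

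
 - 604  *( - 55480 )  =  33509920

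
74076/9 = 8230 + 2/3 = 8230.67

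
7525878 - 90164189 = - 82638311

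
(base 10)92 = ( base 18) 52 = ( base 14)68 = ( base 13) 71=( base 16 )5C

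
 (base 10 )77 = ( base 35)27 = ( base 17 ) 49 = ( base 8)115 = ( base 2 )1001101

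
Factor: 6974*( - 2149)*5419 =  - 81215235794  =  - 2^1*7^1*11^1*307^1*317^1*5419^1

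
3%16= 3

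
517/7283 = 517/7283 = 0.07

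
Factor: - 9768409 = -7^1 * 1395487^1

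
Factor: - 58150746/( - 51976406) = 3^2 * 137^1*23581^1*25988203^(-1) =29075373/25988203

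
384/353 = 384/353  =  1.09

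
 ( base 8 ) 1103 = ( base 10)579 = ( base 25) N4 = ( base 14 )2D5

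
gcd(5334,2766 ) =6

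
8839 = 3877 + 4962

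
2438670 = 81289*30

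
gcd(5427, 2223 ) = 9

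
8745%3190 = 2365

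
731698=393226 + 338472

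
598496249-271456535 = 327039714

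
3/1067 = 3/1067 = 0.00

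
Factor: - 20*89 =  - 1780 =-2^2 * 5^1*89^1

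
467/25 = 467/25 = 18.68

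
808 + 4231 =5039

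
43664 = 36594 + 7070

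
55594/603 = 92 + 118/603 = 92.20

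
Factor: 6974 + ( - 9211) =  - 2237 = - 2237^1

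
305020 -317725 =- 12705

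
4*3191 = 12764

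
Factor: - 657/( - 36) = 2^( - 2 )*73^1 = 73/4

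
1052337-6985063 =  - 5932726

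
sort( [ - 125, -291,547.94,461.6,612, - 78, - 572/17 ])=[ - 291, - 125, - 78, - 572/17,461.6,547.94,612 ]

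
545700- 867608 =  - 321908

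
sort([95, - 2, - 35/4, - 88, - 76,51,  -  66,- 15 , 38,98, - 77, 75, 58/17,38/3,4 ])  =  [ - 88,-77, - 76, - 66, - 15, - 35/4,-2,58/17,4, 38/3,38,51, 75,95,98] 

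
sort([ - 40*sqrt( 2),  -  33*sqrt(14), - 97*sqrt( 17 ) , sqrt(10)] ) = [ - 97*sqrt( 17 ),-33*sqrt( 14 ), - 40*sqrt( 2),sqrt( 10)] 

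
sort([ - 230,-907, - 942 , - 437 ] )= [ - 942, - 907 , - 437, - 230]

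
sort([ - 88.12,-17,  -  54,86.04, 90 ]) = [ - 88.12, - 54,-17, 86.04 , 90]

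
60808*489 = 29735112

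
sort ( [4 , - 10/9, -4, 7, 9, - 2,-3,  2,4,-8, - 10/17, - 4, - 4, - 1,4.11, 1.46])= [ - 8,-4,-4, - 4, -3,-2, - 10/9  , - 1, - 10/17,1.46, 2,4,4,4.11,7 , 9]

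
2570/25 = 514/5 = 102.80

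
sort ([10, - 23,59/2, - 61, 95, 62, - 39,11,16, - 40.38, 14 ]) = [-61, - 40.38, - 39, - 23, 10, 11,14, 16,59/2,62,95 ]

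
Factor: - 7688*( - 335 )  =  2^3*5^1*31^2*67^1 = 2575480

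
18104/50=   9052/25 = 362.08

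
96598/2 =48299 = 48299.00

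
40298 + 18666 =58964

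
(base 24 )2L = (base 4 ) 1011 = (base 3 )2120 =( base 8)105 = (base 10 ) 69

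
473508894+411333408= 884842302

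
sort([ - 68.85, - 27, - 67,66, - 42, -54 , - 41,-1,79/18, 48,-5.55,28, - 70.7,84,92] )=[ - 70.7, - 68.85, - 67, - 54, - 42, - 41, - 27 , - 5.55,-1,79/18, 28,48,66, 84, 92 ]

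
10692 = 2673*4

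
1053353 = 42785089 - 41731736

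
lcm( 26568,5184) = 212544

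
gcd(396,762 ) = 6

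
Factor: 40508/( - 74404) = -533/979 = - 11^( - 1)*13^1*41^1*89^ ( - 1)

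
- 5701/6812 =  -5701/6812=- 0.84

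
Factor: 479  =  479^1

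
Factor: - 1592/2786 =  - 2^2*7^(-1 ) =- 4/7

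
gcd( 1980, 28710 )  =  990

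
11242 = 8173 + 3069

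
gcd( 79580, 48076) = 4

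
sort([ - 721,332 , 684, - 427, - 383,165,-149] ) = [-721,  -  427,  -  383,  -  149, 165, 332,684]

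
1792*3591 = 6435072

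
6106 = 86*71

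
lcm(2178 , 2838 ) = 93654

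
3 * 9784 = 29352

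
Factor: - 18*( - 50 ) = 900  =  2^2 *3^2*5^2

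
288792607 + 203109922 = 491902529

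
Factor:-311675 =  - 5^2*7^1*13^1*137^1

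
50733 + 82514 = 133247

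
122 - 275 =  - 153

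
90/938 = 45/469 = 0.10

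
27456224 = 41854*656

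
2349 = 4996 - 2647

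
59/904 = 59/904=0.07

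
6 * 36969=221814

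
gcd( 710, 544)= 2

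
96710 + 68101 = 164811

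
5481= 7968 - 2487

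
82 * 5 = 410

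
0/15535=0 = 0.00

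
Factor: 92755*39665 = 3679127075  =  5^2*13^1*1427^1 * 7933^1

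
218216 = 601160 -382944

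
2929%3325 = 2929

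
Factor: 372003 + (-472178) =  - 5^2 * 4007^1=-100175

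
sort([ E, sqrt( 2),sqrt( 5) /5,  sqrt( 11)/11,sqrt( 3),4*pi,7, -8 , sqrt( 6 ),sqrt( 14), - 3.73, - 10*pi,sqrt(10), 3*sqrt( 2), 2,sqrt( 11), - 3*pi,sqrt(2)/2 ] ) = [ - 10 * pi ,  -  3 * pi, - 8, - 3.73, sqrt( 11 ) /11, sqrt( 5)/5,sqrt(2)/2,sqrt( 2), sqrt( 3),2, sqrt( 6),E , sqrt( 10 ), sqrt (11 ),sqrt( 14),3*sqrt( 2 ),7,4 * pi] 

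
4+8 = 12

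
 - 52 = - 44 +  - 8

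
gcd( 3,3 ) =3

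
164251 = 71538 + 92713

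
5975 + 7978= 13953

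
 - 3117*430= - 1340310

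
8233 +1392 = 9625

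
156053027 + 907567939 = 1063620966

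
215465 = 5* 43093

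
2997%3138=2997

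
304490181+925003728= 1229493909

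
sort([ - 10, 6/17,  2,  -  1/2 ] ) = [-10,  -  1/2, 6/17, 2]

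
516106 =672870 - 156764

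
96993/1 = 96993 = 96993.00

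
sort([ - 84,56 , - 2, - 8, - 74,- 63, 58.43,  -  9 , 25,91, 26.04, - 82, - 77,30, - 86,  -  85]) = [ - 86, - 85, - 84,- 82, - 77, - 74 ,  -  63, - 9, - 8, - 2,25,26.04,30,56, 58.43,91 ]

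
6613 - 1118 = 5495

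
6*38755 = 232530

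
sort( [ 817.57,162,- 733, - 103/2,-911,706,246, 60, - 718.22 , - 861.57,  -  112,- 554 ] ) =[ - 911,-861.57,-733, - 718.22, - 554 , - 112, - 103/2,60,162, 246,706,  817.57]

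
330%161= 8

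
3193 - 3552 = - 359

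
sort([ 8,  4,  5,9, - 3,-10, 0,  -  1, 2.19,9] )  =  [ - 10, - 3,  -  1,0,2.19,4, 5, 8,9,9 ]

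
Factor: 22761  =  3^4*281^1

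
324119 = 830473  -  506354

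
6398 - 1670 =4728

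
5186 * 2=10372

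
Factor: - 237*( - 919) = 217803 = 3^1*79^1*919^1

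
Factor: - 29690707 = -29690707^1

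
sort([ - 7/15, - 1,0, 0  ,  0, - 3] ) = [- 3,-1,-7/15,0,0,0]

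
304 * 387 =117648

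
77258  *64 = 4944512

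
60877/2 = 60877/2 = 30438.50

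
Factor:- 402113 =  - 151^1*2663^1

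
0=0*4496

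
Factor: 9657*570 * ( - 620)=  -2^3*3^3*5^2*19^1*29^1 * 31^1*37^1  =  - 3412783800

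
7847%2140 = 1427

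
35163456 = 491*71616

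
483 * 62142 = 30014586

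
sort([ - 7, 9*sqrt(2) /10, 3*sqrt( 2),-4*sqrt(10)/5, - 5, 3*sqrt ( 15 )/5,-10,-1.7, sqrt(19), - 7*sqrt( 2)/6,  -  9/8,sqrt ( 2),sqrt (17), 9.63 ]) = [ - 10,  -  7,  -  5,-4*sqrt(10)/5 ,-1.7, - 7* sqrt( 2) /6, - 9/8,  9*sqrt( 2) /10,  sqrt(2 ),3*sqrt( 15)/5,sqrt(17),3*sqrt(2 ),  sqrt(19), 9.63] 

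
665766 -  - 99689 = 765455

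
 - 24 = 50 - 74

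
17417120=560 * 31102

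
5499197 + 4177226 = 9676423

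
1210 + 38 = 1248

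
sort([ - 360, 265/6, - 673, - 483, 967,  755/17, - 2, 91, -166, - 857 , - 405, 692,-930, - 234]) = [ -930, - 857,-673,-483,  -  405,-360, - 234, - 166, - 2, 265/6, 755/17  ,  91,692, 967]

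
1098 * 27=29646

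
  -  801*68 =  - 54468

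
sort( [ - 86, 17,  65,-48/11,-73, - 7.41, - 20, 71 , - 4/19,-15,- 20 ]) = [ - 86, - 73  , - 20, - 20 ,-15 , - 7.41, - 48/11, - 4/19,  17,65,71] 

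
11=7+4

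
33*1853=61149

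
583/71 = 8 +15/71= 8.21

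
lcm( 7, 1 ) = 7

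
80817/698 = 115 + 547/698= 115.78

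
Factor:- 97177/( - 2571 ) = 3^ ( - 1)*857^( - 1 )*97177^1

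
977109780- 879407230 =97702550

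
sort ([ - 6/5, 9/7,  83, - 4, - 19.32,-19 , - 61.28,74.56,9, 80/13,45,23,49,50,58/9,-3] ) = [-61.28,-19.32,- 19, - 4,-3, - 6/5,9/7, 80/13, 58/9,  9,23,45,49,  50, 74.56,83]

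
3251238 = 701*4638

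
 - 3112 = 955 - 4067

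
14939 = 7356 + 7583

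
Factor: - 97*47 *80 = - 364720 = -  2^4 * 5^1 * 47^1*97^1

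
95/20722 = 95/20722 =0.00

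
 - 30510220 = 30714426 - 61224646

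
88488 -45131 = 43357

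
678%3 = 0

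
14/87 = 14/87=0.16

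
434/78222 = 217/39111=0.01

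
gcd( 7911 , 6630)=3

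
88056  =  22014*4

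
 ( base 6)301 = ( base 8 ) 155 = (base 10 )109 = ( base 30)3J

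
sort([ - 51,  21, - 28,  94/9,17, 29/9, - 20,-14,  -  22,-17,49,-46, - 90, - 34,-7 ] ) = [ - 90, - 51,-46, - 34 ,  -  28,-22,  -  20,-17, - 14,-7,29/9,94/9 , 17,21,49 ]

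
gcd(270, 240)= 30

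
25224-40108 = - 14884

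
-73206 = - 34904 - 38302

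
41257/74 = 41257/74 = 557.53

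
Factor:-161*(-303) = 48783 =3^1*7^1*23^1*101^1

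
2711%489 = 266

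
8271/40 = 8271/40 = 206.78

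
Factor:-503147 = -503147^1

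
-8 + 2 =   -  6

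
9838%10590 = 9838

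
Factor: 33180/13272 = 2^( - 1)*5^1  =  5/2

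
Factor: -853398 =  - 2^1*3^2  *  7^1*13^1 * 521^1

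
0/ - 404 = 0/1 = - 0.00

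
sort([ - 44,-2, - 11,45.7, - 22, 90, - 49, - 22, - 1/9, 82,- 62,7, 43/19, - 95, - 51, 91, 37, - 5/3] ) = [-95, - 62,-51, - 49, - 44, - 22,  -  22, - 11, - 2, - 5/3, - 1/9, 43/19,7, 37, 45.7, 82, 90, 91 ] 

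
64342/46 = 32171/23 = 1398.74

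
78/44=1 + 17/22  =  1.77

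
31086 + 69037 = 100123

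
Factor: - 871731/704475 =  - 5^( - 2 ) * 7^1 * 31^( - 1 )*137^1 = - 959/775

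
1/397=1/397 = 0.00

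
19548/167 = 19548/167 = 117.05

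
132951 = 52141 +80810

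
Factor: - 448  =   - 2^6*7^1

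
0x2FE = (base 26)13c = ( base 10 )766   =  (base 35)LV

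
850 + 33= 883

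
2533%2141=392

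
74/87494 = 37/43747 = 0.00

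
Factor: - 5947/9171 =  - 3^(  -  2)*19^1*313^1*1019^(-1 )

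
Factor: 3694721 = 19^1*163^1*1193^1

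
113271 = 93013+20258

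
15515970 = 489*31730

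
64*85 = 5440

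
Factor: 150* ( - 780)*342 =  - 2^4*3^4*5^3*13^1*19^1= - 40014000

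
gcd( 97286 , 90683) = 1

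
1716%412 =68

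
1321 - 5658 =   -  4337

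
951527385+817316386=1768843771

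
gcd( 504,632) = 8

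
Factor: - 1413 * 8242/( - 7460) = 2^( - 1) * 3^2* 5^( - 1 )*13^1*157^1*317^1 * 373^ ( - 1) = 5822973/3730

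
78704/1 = 78704 =78704.00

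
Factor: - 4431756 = - 2^2 *3^1 *7^2*7537^1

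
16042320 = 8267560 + 7774760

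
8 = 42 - 34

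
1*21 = 21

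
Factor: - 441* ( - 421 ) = 3^2 * 7^2 * 421^1 = 185661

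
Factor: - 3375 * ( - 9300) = 2^2 *3^4*5^5*31^1 = 31387500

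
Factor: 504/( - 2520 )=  - 5^ ( - 1) = - 1/5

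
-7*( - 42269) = 295883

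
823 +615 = 1438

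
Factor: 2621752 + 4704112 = 2^3 *7^1*13^1*29^1*347^1 = 7325864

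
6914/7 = 987+5/7 = 987.71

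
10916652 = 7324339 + 3592313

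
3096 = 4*774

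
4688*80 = 375040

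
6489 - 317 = 6172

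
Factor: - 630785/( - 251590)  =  697/278  =  2^( - 1) * 17^1*41^1 * 139^(-1 ) 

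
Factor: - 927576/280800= - 2^(-2) * 3^( - 1)*5^ ( - 2)*991^1= - 991/300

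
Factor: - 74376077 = - 4153^1*17909^1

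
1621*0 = 0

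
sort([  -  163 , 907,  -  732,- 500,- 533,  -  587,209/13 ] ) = [ - 732,- 587,  -  533  ,- 500,- 163,209/13, 907]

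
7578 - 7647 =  - 69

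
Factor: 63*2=2^1 *3^2* 7^1 = 126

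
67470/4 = 33735/2 = 16867.50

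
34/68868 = 17/34434 = 0.00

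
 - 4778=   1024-5802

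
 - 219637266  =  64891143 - 284528409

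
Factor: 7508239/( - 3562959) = -3^( - 1)*79^1 *101^1*137^(-1)*941^1*8669^( - 1)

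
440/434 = 1 + 3/217 = 1.01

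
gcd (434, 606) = 2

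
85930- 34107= 51823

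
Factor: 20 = 2^2*5^1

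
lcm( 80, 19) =1520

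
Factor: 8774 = 2^1*41^1*107^1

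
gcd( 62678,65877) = 7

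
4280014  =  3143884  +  1136130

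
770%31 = 26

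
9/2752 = 9/2752= 0.00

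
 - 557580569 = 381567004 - 939147573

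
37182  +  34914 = 72096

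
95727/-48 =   -  31909/16 = -  1994.31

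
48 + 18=66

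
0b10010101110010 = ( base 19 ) 17AA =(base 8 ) 22562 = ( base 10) 9586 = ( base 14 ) 36CA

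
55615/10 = 11123/2 = 5561.50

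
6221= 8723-2502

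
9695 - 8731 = 964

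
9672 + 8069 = 17741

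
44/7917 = 44/7917= 0.01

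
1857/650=1857/650 = 2.86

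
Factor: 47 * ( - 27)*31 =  - 3^3*31^1*47^1 = -39339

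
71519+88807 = 160326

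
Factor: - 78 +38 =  -2^3*5^1 = - 40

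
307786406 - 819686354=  - 511899948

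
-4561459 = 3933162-8494621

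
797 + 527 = 1324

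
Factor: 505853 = 193^1*2621^1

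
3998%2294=1704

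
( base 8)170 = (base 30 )40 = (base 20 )60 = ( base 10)120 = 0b1111000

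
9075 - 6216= 2859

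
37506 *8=300048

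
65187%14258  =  8155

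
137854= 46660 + 91194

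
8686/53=163 + 47/53 = 163.89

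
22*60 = 1320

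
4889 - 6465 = -1576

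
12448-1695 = 10753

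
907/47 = 19 + 14/47 = 19.30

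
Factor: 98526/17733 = 32842/5911 = 2^1*23^ ( - 1 ) * 257^ ( - 1)*16421^1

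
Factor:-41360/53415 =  - 8272/10683 = -2^4*3^( - 2)*11^1*47^1 * 1187^(-1 ) 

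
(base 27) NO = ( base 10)645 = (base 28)n1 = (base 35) if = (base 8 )1205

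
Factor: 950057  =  19^1*31^1*1613^1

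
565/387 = 1+178/387 = 1.46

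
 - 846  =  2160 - 3006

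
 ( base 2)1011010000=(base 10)720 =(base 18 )240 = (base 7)2046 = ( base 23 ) 187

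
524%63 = 20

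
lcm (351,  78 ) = 702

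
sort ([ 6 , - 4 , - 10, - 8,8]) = [-10,-8 ,  -  4 , 6, 8]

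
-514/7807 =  - 514/7807 = -0.07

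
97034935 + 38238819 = 135273754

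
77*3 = 231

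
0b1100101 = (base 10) 101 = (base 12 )85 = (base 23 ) 49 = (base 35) 2v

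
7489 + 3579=11068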